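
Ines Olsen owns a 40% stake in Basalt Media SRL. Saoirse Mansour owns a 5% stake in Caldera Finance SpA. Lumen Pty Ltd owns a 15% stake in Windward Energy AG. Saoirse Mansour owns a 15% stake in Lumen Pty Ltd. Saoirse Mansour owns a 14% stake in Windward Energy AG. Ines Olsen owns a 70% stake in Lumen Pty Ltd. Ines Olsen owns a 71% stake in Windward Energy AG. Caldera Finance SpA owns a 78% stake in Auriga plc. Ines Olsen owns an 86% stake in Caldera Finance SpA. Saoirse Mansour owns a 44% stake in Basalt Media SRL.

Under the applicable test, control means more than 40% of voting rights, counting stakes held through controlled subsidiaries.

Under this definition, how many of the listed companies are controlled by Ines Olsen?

Ines holds 86% of Caldera, so Ines controls Caldera.
Ines holds 70% of Lumen, so Ines controls Lumen.
Caldera holds 78% of Auriga, so Ines controls Auriga.
Ines and Lumen together hold 71% + 15% = 86% of Windward, so Ines controls Windward.
No other company's threshold is met.
Ines controls 4 companies.

4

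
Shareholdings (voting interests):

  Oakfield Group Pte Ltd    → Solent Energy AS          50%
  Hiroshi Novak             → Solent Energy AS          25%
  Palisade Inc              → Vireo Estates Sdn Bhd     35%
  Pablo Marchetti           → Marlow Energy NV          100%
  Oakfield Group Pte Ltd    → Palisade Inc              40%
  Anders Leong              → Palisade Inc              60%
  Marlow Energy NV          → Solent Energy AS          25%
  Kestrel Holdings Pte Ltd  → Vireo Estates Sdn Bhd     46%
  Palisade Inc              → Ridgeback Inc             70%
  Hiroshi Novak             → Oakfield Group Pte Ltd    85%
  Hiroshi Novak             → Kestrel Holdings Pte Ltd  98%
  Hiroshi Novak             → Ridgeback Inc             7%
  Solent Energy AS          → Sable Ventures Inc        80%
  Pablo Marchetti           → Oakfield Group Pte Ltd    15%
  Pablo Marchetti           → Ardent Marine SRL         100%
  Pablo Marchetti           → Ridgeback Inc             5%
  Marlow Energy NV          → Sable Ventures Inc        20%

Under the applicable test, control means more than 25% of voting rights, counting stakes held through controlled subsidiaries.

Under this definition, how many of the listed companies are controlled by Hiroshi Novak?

Hiroshi holds 85% of Oakfield, so Hiroshi controls Oakfield.
Hiroshi holds 98% of Kestrel, so Hiroshi controls Kestrel.
Oakfield holds 40% of Palisade, so Hiroshi controls Palisade.
Hiroshi and Oakfield together hold 25% + 50% = 75% of Solent, so Hiroshi controls Solent.
Palisade and Kestrel together hold 35% + 46% = 81% of Vireo, so Hiroshi controls Vireo.
Solent holds 80% of Sable, so Hiroshi controls Sable.
Hiroshi and Palisade together hold 7% + 70% = 77% of Ridgeback, so Hiroshi controls Ridgeback.
No other company's threshold is met.
Hiroshi controls 7 companies.

7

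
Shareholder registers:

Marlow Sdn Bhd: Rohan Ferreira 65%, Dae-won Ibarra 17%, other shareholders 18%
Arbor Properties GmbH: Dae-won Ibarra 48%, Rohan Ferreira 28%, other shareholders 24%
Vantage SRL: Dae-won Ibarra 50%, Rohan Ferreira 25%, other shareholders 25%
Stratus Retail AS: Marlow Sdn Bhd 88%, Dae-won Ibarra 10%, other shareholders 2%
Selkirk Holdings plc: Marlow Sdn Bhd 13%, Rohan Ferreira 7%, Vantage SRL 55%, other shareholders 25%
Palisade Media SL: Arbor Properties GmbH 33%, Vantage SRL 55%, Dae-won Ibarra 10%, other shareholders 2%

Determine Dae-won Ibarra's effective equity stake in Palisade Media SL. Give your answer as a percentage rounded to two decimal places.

Dae-won reaches Palisade along 3 paths.
Via Arbor: 48% × 33% = 15.84%.
Via Vantage: 50% × 55% = 27.5%.
Direct stake: 10% = 10%.
Total: 15.84% + 27.5% + 10% = 53.34%.

53.34%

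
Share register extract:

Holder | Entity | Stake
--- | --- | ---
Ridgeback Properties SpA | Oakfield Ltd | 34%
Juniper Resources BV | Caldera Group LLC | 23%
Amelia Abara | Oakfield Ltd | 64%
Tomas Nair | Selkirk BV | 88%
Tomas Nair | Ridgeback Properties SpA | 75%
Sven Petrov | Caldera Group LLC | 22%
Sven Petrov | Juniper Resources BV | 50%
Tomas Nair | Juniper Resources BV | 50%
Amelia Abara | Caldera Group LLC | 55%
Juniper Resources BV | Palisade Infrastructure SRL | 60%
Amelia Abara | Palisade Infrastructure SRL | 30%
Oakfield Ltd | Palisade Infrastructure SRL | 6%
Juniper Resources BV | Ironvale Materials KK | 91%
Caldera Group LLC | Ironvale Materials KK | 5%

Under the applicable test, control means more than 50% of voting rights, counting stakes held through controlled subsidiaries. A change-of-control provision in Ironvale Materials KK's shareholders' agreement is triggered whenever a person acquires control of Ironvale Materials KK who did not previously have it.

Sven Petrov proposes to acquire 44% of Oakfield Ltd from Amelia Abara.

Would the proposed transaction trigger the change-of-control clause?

The purchase adds only to Sven's holdings (Amelia's stake shrinks), so Sven is the only person who could newly come to control Ironvale.
Sven's largest direct stake is 50% in Juniper, which does not meet the threshold, so Sven controls no company.
Neither Sven nor any entity Sven controls holds any voting interest in Ironvale.
So before the transaction, Sven does not control Ironvale.
After the purchase, Sven holds 44% of Oakfield directly, and Amelia's stake falls to 20%.
Sven's side now holds 44% of Oakfield, not > 50%, so Sven still does not control Oakfield.
After the transaction, neither Sven nor any entity Sven controls holds a voting interest in Ironvale, so Sven still does not control it.
No new person acquires control, so the clause is not triggered.

No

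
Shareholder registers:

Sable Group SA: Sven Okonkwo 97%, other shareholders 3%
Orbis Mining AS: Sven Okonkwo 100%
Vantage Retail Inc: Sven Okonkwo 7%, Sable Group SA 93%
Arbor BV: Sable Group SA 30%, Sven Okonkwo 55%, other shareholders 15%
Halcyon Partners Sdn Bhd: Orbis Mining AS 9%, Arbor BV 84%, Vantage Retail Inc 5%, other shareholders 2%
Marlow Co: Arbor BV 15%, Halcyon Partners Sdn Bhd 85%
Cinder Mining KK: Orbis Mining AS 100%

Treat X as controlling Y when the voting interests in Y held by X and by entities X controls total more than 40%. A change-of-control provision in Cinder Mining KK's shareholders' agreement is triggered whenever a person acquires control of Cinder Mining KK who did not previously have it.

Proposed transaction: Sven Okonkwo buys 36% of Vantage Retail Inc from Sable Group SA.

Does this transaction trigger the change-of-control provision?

The purchase adds only to Sven's holdings (Sable's stake shrinks), so Sven is the only person who could newly come to control Cinder.
Sven holds 100% of Orbis, so Sven controls Orbis.
Orbis holds 100% of Cinder, so Sven controls Cinder.
So Sven already controls Cinder before the transaction.
After the purchase, Sven's direct stake in Vantage rises to 7% + 36% = 43%, and Sable's stake falls to 57%.
Sven controlled Cinder already, so this is not a new person acquiring control; every other person's position is unchanged or reduced.
No new person acquires control, so the clause is not triggered.

No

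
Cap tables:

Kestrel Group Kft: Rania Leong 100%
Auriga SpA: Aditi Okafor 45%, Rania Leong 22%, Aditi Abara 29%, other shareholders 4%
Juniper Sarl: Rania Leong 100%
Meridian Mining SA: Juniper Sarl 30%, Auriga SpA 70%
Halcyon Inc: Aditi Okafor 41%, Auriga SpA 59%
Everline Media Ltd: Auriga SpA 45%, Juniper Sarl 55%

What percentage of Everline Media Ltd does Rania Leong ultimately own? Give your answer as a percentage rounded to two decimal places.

64.90%

Rania reaches Everline along 2 paths.
Via Auriga: 22% × 45% = 9.9%.
Via Juniper: 100% × 55% = 55%.
Total: 9.9% + 55% = 64.9%.
Rounded: 64.90%.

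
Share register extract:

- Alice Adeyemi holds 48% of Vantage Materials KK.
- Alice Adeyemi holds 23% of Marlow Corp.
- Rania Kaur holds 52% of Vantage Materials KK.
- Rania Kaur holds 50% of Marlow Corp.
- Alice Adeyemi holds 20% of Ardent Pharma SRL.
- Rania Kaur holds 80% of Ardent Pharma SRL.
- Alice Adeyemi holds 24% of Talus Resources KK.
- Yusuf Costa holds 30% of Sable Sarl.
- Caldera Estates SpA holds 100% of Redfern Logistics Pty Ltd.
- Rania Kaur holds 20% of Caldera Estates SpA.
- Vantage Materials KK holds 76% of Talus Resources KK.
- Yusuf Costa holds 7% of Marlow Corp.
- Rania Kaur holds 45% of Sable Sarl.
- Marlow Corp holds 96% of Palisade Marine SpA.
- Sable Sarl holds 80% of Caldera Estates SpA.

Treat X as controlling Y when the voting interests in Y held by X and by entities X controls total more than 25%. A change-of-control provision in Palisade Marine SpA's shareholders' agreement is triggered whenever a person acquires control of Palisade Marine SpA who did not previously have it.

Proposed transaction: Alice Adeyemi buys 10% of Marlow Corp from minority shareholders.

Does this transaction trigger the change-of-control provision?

Yes

The purchase changes only Alice's holdings, so Alice is the only person who could newly come to control Palisade.
Alice holds 48% of Vantage, so Alice controls Vantage.
Vantage and Alice together hold 76% + 24% = 100% of Talus, so Alice controls Talus.
Neither Alice nor any entity Alice controls holds any voting interest in Palisade.
So before the transaction, Alice does not control Palisade.
After the purchase, Alice's direct stake in Marlow rises to 23% + 10% = 33%.
Alice holds 33% of Marlow, so Alice controls Marlow.
Marlow holds 96% of Palisade, so Alice controls Palisade.
Alice did not control Palisade before and does after, so the clause is triggered.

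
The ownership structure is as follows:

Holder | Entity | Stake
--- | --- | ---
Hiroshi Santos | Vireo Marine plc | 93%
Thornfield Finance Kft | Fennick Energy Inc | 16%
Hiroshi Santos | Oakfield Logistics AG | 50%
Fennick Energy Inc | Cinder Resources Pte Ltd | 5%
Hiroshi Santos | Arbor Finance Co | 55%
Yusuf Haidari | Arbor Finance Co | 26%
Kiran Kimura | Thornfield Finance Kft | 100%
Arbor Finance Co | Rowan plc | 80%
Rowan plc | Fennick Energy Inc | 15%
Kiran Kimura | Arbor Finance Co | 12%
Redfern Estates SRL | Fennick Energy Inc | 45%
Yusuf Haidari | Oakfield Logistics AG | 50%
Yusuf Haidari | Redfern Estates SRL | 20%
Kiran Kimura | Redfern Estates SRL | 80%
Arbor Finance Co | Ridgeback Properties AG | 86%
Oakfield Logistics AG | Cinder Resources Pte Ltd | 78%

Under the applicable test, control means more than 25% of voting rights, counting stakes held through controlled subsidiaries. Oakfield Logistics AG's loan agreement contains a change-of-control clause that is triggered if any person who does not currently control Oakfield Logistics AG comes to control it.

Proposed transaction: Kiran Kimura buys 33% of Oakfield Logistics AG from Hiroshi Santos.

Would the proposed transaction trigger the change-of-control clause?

Yes

The purchase adds only to Kiran's holdings (Hiroshi's stake shrinks), so Kiran is the only person who could newly come to control Oakfield.
Kiran holds 80% of Redfern, so Kiran controls Redfern.
Kiran holds 100% of Thornfield, so Kiran controls Thornfield.
Thornfield and Redfern together hold 16% + 45% = 61% of Fennick, so Kiran controls Fennick.
Neither Kiran nor any entity Kiran controls holds any voting interest in Oakfield.
So before the transaction, Kiran does not control Oakfield.
After the purchase, Kiran holds 33% of Oakfield directly, and Hiroshi's stake falls to 17%.
Kiran holds 33% of Oakfield, so Kiran controls Oakfield.
Kiran did not control Oakfield before and does after, so the clause is triggered.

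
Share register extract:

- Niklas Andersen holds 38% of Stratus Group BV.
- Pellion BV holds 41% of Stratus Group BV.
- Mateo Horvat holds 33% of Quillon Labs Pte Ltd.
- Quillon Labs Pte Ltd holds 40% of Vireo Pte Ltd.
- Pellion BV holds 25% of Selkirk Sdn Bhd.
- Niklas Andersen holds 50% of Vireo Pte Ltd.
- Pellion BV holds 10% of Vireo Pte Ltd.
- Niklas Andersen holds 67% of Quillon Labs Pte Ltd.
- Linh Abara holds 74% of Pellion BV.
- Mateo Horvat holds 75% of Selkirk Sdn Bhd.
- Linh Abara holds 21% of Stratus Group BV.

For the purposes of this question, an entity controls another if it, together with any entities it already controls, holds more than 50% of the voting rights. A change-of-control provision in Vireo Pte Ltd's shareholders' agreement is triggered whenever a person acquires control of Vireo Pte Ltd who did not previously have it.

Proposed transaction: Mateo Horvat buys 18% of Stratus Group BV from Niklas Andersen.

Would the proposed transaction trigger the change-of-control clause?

The purchase adds only to Mateo's holdings (Niklas's stake shrinks), so Mateo is the only person who could newly come to control Vireo.
Mateo holds 75% of Selkirk, so Mateo controls Selkirk.
Neither Mateo nor any entity Mateo controls holds any voting interest in Vireo.
So before the transaction, Mateo does not control Vireo.
After the purchase, Mateo holds 18% of Stratus directly, and Niklas's stake falls to 20%.
Mateo's side now holds 18% of Stratus, not > 50%, so Mateo still does not control Stratus.
After the transaction, neither Mateo nor any entity Mateo controls holds a voting interest in Vireo, so Mateo still does not control it.
No new person acquires control, so the clause is not triggered.

No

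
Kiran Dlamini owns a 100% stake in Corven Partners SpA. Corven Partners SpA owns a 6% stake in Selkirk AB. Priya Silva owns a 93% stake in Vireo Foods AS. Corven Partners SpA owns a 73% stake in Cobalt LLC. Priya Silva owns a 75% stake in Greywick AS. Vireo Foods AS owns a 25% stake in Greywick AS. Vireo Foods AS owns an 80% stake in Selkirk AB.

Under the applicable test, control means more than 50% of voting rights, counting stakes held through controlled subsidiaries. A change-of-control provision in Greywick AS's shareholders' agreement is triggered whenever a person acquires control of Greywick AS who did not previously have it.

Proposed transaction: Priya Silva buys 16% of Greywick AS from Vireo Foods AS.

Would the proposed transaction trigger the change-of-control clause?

No

The purchase adds only to Priya's holdings (Vireo's stake shrinks), so Priya is the only person who could newly come to control Greywick.
Priya holds 93% of Vireo, so Priya controls Vireo.
Priya and Vireo together hold 75% + 25% = 100% of Greywick, so Priya controls Greywick.
So Priya already controls Greywick before the transaction.
After the purchase, Priya's direct stake in Greywick rises to 75% + 16% = 91%, and Vireo's stake falls to 9%.
Priya controlled Greywick already, so this is not a new person acquiring control; every other person's position is unchanged or reduced.
No new person acquires control, so the clause is not triggered.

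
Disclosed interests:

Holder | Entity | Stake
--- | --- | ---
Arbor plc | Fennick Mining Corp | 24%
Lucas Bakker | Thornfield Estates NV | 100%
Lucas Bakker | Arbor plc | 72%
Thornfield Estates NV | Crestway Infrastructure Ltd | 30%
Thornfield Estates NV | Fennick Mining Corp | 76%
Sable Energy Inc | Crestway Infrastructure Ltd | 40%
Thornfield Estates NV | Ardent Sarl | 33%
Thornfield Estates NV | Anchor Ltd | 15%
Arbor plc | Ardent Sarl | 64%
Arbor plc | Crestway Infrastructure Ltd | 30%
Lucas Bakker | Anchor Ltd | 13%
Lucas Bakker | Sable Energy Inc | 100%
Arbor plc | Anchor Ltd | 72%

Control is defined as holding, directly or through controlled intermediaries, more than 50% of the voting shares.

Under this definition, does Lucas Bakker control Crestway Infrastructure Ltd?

Lucas holds 100% of Sable, so Lucas controls Sable.
Lucas holds 100% of Thornfield, so Lucas controls Thornfield.
Lucas holds 72% of Arbor, so Lucas controls Arbor.
Arbor and Sable and Thornfield together hold 30% + 40% + 30% = 100% of Crestway, so Lucas controls Crestway.

Yes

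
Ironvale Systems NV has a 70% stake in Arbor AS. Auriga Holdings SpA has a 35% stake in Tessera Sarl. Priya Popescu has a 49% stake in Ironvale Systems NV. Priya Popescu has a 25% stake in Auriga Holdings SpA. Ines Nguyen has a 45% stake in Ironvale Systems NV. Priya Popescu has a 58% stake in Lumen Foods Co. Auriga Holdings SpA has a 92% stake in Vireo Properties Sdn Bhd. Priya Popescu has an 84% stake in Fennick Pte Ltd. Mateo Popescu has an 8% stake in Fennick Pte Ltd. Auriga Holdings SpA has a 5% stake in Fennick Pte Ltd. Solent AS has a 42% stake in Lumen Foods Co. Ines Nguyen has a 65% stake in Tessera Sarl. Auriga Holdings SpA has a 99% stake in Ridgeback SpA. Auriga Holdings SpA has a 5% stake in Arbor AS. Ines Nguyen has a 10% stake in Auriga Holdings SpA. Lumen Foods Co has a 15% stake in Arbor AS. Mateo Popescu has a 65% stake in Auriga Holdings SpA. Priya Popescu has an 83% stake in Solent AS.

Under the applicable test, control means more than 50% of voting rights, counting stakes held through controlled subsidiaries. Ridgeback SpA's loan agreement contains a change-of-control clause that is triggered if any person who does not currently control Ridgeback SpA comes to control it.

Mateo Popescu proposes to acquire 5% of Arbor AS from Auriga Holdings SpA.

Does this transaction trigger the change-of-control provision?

The purchase adds only to Mateo's holdings (Auriga's stake shrinks), so Mateo is the only person who could newly come to control Ridgeback.
Mateo holds 65% of Auriga, so Mateo controls Auriga.
Auriga holds 99% of Ridgeback, so Mateo controls Ridgeback.
So Mateo already controls Ridgeback before the transaction.
After the purchase, Mateo holds 5% of Arbor directly, and Auriga's stake falls to 0%.
Mateo controlled Ridgeback already, so this is not a new person acquiring control; every other person's position is unchanged or reduced.
No new person acquires control, so the clause is not triggered.

No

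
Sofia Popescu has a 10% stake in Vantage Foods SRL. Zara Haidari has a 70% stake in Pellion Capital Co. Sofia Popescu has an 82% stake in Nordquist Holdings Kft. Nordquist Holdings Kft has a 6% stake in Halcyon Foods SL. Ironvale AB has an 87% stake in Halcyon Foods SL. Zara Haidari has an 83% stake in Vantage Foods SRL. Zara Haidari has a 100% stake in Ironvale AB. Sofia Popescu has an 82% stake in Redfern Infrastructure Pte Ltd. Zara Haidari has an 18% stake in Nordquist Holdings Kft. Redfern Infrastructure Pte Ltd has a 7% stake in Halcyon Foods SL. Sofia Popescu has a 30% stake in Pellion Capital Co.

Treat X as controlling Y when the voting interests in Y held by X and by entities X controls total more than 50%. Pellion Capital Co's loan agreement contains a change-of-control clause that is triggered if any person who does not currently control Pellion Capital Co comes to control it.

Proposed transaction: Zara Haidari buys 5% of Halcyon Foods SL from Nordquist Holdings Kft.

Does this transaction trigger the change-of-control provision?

The purchase adds only to Zara's holdings (Nordquist's stake shrinks), so Zara is the only person who could newly come to control Pellion.
Zara holds 70% of Pellion, so Zara controls Pellion.
So Zara already controls Pellion before the transaction.
After the purchase, Zara holds 5% of Halcyon directly, and Nordquist's stake falls to 1%.
Zara controlled Pellion already, so this is not a new person acquiring control; every other person's position is unchanged or reduced.
No new person acquires control, so the clause is not triggered.

No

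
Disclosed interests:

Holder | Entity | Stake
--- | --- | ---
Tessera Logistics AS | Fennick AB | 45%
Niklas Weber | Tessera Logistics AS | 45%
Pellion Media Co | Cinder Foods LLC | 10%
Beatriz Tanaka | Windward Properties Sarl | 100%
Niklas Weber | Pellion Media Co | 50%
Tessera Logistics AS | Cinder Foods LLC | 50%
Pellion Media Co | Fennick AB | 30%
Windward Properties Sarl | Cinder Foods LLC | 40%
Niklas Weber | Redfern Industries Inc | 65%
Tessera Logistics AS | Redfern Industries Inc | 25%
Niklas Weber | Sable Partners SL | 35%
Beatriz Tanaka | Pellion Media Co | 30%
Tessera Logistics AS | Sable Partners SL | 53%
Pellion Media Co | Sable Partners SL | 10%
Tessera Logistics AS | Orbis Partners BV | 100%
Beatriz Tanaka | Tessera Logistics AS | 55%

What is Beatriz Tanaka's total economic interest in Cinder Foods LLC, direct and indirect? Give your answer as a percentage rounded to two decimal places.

70.50%

Beatriz reaches Cinder along 3 paths.
Via Windward: 100% × 40% = 40%.
Via Pellion: 30% × 10% = 3%.
Via Tessera: 55% × 50% = 27.5%.
Total: 40% + 3% + 27.5% = 70.5%.
Rounded: 70.50%.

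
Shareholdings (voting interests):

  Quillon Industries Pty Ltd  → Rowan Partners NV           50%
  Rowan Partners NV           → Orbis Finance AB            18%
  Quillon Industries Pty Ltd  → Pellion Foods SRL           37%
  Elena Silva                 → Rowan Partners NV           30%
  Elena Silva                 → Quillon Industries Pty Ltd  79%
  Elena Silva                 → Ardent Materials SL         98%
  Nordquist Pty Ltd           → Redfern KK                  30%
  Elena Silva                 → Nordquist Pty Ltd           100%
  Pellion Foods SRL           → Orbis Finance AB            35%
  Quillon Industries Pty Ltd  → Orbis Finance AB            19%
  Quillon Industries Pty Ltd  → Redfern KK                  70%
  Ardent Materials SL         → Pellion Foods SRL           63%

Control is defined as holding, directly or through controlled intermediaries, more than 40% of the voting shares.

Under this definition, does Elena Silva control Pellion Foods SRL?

Yes

Elena holds 98% of Ardent, so Elena controls Ardent.
Elena holds 79% of Quillon, so Elena controls Quillon.
Ardent and Quillon together hold 63% + 37% = 100% of Pellion, so Elena controls Pellion.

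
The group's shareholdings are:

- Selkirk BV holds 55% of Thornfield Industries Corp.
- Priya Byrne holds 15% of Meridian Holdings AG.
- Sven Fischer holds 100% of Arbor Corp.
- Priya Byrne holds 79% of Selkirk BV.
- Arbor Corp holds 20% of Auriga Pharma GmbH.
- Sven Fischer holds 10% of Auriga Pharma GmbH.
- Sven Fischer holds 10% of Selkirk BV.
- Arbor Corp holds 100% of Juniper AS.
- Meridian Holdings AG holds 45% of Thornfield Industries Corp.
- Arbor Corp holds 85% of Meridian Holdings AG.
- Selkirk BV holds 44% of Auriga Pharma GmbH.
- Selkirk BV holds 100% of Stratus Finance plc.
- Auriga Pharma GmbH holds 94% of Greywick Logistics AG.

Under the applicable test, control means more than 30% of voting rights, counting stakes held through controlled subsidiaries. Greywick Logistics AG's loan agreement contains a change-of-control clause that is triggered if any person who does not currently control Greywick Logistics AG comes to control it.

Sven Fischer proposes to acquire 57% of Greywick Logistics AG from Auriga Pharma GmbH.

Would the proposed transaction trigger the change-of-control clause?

Yes

The purchase adds only to Sven's holdings (Auriga's stake shrinks), so Sven is the only person who could newly come to control Greywick.
Sven holds 100% of Arbor, so Sven controls Arbor.
Arbor holds 85% of Meridian, so Sven controls Meridian.
Arbor holds 100% of Juniper, so Sven controls Juniper.
Meridian holds 45% of Thornfield, so Sven controls Thornfield.
Neither Sven nor any entity Sven controls holds any voting interest in Greywick.
So before the transaction, Sven does not control Greywick.
After the purchase, Sven holds 57% of Greywick directly, and Auriga's stake falls to 37%.
Sven holds 57% of Greywick, so Sven controls Greywick.
Sven did not control Greywick before and does after, so the clause is triggered.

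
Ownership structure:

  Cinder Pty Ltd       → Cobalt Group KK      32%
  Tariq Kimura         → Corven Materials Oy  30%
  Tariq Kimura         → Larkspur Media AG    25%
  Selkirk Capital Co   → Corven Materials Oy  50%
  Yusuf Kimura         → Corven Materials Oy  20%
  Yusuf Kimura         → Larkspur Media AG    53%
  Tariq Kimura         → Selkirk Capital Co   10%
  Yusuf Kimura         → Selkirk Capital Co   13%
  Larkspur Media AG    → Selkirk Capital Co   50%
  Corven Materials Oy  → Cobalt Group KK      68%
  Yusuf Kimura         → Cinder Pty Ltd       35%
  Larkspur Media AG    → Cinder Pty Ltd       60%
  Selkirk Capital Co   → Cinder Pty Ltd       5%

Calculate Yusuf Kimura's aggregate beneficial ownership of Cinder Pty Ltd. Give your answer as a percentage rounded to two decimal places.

68.78%

Yusuf reaches Cinder along 4 paths.
Via Larkspur: 53% × 60% = 31.8%.
Via Larkspur → Selkirk: 53% × 50% × 5% = 1.325%.
Via Selkirk: 13% × 5% = 0.65%.
Direct stake: 35% = 35%.
Total: 31.8% + 1.325% + 0.65% + 35% = 68.775%.
Rounded: 68.78%.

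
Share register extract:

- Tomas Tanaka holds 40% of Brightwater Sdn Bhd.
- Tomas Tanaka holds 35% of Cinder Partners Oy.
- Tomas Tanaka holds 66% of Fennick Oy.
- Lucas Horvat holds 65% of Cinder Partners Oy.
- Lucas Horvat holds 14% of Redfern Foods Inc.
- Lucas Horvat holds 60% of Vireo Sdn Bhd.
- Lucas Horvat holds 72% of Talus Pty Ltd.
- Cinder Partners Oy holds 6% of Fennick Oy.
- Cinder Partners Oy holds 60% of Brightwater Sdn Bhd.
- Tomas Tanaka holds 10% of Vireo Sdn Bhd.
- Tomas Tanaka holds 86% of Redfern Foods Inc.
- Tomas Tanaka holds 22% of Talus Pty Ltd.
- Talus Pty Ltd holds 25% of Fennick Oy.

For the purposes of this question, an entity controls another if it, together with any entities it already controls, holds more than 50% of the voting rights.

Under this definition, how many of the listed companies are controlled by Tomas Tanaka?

Tomas holds 86% of Redfern, so Tomas controls Redfern.
Tomas holds 66% of Fennick, so Tomas controls Fennick.
No other company's threshold is met.
Tomas controls 2 companies.

2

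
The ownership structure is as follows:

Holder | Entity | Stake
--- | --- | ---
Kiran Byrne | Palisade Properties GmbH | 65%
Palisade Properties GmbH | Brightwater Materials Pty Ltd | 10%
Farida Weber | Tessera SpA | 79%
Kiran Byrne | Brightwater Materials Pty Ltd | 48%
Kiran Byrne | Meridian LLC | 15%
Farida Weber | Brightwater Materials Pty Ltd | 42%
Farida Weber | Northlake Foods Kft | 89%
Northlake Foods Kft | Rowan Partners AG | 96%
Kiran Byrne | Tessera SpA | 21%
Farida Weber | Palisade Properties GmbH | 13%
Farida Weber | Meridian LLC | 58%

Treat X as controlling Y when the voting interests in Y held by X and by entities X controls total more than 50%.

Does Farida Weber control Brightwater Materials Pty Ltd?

Farida holds 58% of Meridian, so Farida controls Meridian.
Farida holds 89% of Northlake, so Farida controls Northlake.
Farida holds 79% of Tessera, so Farida controls Tessera.
Northlake holds 96% of Rowan, so Farida controls Rowan.
In Brightwater, Farida's side holds only 42%, not > 50%.
So Farida does not control Brightwater.

No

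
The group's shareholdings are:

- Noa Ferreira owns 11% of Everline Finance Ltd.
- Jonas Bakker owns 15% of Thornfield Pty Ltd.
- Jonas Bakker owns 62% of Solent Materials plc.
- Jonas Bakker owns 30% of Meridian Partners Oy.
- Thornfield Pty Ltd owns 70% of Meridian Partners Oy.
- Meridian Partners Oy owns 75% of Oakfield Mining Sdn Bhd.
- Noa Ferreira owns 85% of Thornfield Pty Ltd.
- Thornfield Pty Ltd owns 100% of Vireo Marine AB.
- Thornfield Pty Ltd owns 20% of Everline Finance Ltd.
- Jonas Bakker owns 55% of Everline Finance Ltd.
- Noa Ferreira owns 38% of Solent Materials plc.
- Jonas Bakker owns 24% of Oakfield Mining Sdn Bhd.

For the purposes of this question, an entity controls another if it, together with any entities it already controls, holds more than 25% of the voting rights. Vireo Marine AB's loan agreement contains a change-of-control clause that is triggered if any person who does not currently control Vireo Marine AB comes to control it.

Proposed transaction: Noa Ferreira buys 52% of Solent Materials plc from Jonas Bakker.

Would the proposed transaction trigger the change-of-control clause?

The purchase adds only to Noa's holdings (Jonas's stake shrinks), so Noa is the only person who could newly come to control Vireo.
Noa holds 85% of Thornfield, so Noa controls Thornfield.
Thornfield holds 100% of Vireo, so Noa controls Vireo.
So Noa already controls Vireo before the transaction.
After the purchase, Noa's direct stake in Solent rises to 38% + 52% = 90%, and Jonas's stake falls to 10%.
Noa controlled Vireo already, so this is not a new person acquiring control; every other person's position is unchanged or reduced.
No new person acquires control, so the clause is not triggered.

No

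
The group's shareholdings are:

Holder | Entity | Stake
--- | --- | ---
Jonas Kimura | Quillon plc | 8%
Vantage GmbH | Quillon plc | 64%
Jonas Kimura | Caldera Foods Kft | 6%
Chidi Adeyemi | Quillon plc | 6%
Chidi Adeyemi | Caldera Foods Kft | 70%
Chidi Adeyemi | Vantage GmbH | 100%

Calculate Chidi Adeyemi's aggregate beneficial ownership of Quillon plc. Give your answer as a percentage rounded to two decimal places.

Chidi reaches Quillon along 2 paths.
Via Vantage: 100% × 64% = 64%.
Direct stake: 6% = 6%.
Total: 64% + 6% = 70%.
Rounded: 70.00%.

70.00%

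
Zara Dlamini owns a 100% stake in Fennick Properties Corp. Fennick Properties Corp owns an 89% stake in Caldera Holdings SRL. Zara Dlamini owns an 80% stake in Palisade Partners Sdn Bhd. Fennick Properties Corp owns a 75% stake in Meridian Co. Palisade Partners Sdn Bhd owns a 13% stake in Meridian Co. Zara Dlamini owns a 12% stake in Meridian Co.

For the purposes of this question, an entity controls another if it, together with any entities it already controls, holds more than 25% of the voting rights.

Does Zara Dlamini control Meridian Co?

Zara holds 80% of Palisade, so Zara controls Palisade.
Zara holds 100% of Fennick, so Zara controls Fennick.
Zara and Palisade and Fennick together hold 12% + 13% + 75% = 100% of Meridian, so Zara controls Meridian.

Yes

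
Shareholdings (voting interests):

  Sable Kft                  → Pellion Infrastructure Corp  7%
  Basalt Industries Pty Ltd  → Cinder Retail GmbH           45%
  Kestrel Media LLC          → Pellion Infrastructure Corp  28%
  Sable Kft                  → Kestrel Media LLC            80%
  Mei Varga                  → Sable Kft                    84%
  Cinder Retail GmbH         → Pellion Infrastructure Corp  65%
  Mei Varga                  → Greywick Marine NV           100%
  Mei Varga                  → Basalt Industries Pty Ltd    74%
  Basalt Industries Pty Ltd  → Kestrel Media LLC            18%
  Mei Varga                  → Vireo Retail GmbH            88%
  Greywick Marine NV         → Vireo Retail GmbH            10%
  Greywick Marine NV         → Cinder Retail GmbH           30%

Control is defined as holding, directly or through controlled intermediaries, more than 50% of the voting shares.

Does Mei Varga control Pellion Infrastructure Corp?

Mei holds 84% of Sable, so Mei controls Sable.
Mei holds 74% of Basalt, so Mei controls Basalt.
Basalt and Sable together hold 18% + 80% = 98% of Kestrel, so Mei controls Kestrel.
Mei holds 100% of Greywick, so Mei controls Greywick.
Basalt and Greywick together hold 45% + 30% = 75% of Cinder, so Mei controls Cinder.
Sable and Kestrel and Cinder together hold 7% + 28% + 65% = 100% of Pellion, so Mei controls Pellion.

Yes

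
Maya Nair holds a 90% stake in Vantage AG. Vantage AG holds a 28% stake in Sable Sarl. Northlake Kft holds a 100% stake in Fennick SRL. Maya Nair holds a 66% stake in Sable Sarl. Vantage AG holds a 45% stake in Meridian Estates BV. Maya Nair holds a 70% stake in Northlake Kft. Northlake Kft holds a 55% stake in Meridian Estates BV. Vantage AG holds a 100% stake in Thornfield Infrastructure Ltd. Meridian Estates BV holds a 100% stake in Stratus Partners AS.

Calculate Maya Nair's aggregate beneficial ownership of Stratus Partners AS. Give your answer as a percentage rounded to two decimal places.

79.00%

Maya reaches Stratus along 2 paths.
Via Northlake → Meridian: 70% × 55% × 100% = 38.5%.
Via Vantage → Meridian: 90% × 45% × 100% = 40.5%.
Total: 38.5% + 40.5% = 79%.
Rounded: 79.00%.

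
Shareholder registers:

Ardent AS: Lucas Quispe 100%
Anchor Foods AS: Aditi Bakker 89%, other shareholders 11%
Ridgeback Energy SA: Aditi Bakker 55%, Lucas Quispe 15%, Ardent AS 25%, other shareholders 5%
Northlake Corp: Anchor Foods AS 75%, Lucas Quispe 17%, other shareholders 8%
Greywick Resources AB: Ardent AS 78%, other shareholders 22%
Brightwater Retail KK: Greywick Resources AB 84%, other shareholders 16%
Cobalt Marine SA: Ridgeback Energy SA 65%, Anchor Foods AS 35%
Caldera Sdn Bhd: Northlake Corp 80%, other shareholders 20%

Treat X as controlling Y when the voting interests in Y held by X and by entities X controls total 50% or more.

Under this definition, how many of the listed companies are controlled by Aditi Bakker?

5

Aditi holds 89% of Anchor, so Aditi controls Anchor.
Aditi holds 55% of Ridgeback, so Aditi controls Ridgeback.
Anchor holds 75% of Northlake, so Aditi controls Northlake.
Ridgeback and Anchor together hold 65% + 35% = 100% of Cobalt, so Aditi controls Cobalt.
Northlake holds 80% of Caldera, so Aditi controls Caldera.
No other company's threshold is met.
Aditi controls 5 companies.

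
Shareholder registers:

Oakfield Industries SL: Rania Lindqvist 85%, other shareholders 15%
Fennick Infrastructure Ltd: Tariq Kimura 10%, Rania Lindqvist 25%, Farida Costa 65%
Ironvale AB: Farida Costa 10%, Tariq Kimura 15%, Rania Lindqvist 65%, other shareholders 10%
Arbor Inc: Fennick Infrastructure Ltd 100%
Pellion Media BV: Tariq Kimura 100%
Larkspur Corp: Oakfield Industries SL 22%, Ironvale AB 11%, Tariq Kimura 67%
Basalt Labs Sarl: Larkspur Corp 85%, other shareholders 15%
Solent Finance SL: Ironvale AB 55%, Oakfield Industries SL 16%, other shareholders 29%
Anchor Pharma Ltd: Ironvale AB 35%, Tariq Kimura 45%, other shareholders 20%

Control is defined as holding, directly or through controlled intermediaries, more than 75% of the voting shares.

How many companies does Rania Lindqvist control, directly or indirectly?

Rania holds 85% of Oakfield, so Rania controls Oakfield.
No other company's threshold is met.
Rania controls 1 company.

1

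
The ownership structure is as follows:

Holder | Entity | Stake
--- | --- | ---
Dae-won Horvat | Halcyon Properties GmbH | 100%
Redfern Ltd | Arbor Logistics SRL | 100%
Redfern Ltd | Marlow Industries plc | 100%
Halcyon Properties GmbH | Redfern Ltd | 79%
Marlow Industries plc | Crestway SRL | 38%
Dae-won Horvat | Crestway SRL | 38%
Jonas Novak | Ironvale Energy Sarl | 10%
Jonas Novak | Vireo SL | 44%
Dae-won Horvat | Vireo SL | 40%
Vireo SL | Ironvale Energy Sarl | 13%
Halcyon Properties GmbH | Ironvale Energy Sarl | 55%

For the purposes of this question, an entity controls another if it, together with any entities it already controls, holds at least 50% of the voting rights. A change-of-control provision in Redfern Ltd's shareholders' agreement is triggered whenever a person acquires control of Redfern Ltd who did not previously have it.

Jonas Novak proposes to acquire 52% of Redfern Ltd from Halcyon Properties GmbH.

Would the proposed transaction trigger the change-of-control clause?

Yes

The purchase adds only to Jonas's holdings (Halcyon's stake shrinks), so Jonas is the only person who could newly come to control Redfern.
Jonas's largest direct stake is 44% in Vireo, which does not meet the threshold, so Jonas controls no company.
Neither Jonas nor any entity Jonas controls holds any voting interest in Redfern.
So before the transaction, Jonas does not control Redfern.
After the purchase, Jonas holds 52% of Redfern directly, and Halcyon's stake falls to 27%.
Jonas holds 52% of Redfern, so Jonas controls Redfern.
Jonas did not control Redfern before and does after, so the clause is triggered.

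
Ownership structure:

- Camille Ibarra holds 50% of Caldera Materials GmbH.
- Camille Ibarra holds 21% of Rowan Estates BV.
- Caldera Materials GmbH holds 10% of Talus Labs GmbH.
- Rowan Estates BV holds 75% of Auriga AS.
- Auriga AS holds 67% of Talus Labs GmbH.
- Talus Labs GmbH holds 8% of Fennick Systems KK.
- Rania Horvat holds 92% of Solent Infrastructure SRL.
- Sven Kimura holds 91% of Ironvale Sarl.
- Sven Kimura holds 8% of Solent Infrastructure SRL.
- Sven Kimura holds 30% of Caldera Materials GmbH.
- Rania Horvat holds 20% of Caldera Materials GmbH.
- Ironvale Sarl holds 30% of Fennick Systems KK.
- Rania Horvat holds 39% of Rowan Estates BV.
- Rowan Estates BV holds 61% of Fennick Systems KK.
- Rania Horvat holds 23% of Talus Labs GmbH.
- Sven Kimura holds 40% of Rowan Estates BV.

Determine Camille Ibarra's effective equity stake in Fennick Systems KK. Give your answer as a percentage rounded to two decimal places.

Camille reaches Fennick along 3 paths.
Via Rowan: 21% × 61% = 12.81%.
Via Rowan → Auriga → Talus: 21% × 75% × 67% × 8% = 0.8442%.
Via Caldera → Talus: 50% × 10% × 8% = 0.4%.
Total: 12.81% + 0.8442% + 0.4% = 14.0542%.
Rounded: 14.05%.

14.05%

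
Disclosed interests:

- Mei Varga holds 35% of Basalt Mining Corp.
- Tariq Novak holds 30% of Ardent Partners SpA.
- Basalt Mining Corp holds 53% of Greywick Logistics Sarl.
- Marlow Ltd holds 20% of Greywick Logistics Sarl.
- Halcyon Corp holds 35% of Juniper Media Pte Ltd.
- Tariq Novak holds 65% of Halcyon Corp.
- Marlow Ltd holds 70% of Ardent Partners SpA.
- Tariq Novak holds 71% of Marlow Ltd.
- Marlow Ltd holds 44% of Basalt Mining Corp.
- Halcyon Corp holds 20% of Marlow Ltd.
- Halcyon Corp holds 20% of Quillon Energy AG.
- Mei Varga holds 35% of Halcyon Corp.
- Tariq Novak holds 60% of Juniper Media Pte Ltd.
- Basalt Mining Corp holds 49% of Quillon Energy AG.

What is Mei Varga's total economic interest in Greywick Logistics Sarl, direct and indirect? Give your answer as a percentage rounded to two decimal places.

Mei reaches Greywick along 3 paths.
Via Halcyon → Marlow: 35% × 20% × 20% = 1.4%.
Via Basalt: 35% × 53% = 18.55%.
Via Halcyon → Marlow → Basalt: 35% × 20% × 44% × 53% = 1.6324%.
Total: 1.4% + 18.55% + 1.6324% = 21.5824%.
Rounded: 21.58%.

21.58%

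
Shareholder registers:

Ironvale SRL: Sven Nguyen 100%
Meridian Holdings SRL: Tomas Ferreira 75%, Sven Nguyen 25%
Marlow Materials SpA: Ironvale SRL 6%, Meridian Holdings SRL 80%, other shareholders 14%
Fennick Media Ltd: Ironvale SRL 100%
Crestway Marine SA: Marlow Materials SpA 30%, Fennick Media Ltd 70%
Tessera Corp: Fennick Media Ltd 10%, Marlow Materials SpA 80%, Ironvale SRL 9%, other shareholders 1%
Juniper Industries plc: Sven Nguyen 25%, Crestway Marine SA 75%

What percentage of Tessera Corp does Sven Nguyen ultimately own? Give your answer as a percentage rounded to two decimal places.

39.80%

Sven reaches Tessera along 4 paths.
Via Ironvale → Fennick: 100% × 100% × 10% = 10%.
Via Ironvale → Marlow: 100% × 6% × 80% = 4.8%.
Via Meridian → Marlow: 25% × 80% × 80% = 16%.
Via Ironvale: 100% × 9% = 9%.
Total: 10% + 4.8% + 16% + 9% = 39.8%.
Rounded: 39.80%.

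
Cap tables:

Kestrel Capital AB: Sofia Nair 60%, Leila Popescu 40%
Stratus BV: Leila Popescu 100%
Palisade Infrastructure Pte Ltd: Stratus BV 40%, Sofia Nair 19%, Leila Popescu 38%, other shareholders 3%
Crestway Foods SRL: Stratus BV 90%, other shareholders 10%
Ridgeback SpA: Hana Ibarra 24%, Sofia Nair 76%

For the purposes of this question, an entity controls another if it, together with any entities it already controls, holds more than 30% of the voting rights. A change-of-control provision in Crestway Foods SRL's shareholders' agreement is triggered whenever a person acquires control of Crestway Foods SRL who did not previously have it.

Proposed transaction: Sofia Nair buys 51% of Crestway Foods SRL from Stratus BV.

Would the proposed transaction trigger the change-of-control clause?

Yes

The purchase adds only to Sofia's holdings (Stratus's stake shrinks), so Sofia is the only person who could newly come to control Crestway.
Sofia holds 60% of Kestrel, so Sofia controls Kestrel.
Sofia holds 76% of Ridgeback, so Sofia controls Ridgeback.
Neither Sofia nor any entity Sofia controls holds any voting interest in Crestway.
So before the transaction, Sofia does not control Crestway.
After the purchase, Sofia holds 51% of Crestway directly, and Stratus's stake falls to 39%.
Sofia holds 51% of Crestway, so Sofia controls Crestway.
Sofia did not control Crestway before and does after, so the clause is triggered.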